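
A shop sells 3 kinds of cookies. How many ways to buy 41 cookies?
C(41+3-1, 3-1) = C(43, 2) = 903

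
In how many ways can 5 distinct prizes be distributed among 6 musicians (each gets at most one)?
P(6,5) = 6!/(6-5)! = 720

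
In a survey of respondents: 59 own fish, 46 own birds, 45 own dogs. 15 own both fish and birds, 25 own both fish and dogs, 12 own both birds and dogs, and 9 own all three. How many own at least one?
|A∪B∪C| = 59+46+45-15-25-12+9 = 107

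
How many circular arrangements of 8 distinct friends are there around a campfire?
Circular: fix one position, arrange the rest. (8-1)! = 5040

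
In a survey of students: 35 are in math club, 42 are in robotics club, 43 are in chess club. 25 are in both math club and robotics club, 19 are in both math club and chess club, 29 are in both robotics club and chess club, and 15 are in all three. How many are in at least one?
|A∪B∪C| = 35+42+43-25-19-29+15 = 62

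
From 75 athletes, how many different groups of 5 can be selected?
C(75,5) = 75!/(5!×70!) = 17259390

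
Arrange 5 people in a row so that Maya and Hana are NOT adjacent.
Total - adjacent = 5! - (5-1)!×2 = 120 - 48 = 72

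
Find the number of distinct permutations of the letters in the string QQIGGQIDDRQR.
12! / (2! × 2! × 2! × 4! × 2!) = 1247400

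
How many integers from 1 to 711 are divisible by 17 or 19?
⌊711/17⌋ + ⌊711/19⌋ - ⌊711/323⌋ = 41 + 37 - 2 = 76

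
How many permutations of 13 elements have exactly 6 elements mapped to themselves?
Choose the 6 fixed points C(13,6) = 1716, derange the rest: !7 = Σ_{j=0}^{7} (-1)^j·7!/j! = 5040 - 5040 + 2520 - 840 + 210 - 42 + 7 - 1 = 1854. Product = 1716 × 1854 = 3181464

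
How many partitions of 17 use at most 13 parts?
By conjugation, equals partitions of 17 into parts ≤ 13. Let r_j(i) = number of partitions of i into parts ≤ j, for i = 0..17. r_1(i) = 1 for all i; r_j(i) = r_{j-1}(i) + r_j(i-j). Rows j = 2..13: ≤2: 1 1 2 2 3 3 4 4 5 5 6 6 7 7 8 8 9 9; ≤3: 1 1 2 3 4 5 7 8 10 12 14 16 19 21 24 27 30 33; ≤4: 1 1 2 3 5 6 9 11 15 18 23 27 34 39 47 54 64 72; ≤5: 1 1 2 3 5 7 10 13 18 23 30 37 47 57 70 84 101 119; ≤6: 1 1 2 3 5 7 11 14 20 26 35 44 58 71 90 110 136 163; ≤7: 1 1 2 3 5 7 11 15 21 28 38 49 65 82 105 131 164 201; ≤8: 1 1 2 3 5 7 11 15 22 29 40 52 70 89 116 146 186 230; ≤9: 1 1 2 3 5 7 11 15 22 30 41 54 73 94 123 157 201 252; ≤10: 1 1 2 3 5 7 11 15 22 30 42 55 75 97 128 164 212 267; ≤11: 1 1 2 3 5 7 11 15 22 30 42 56 76 99 131 169 219 278; ≤12: 1 1 2 3 5 7 11 15 22 30 42 56 77 100 133 172 224 285; ≤13: 1 1 2 3 5 7 11 15 22 30 42 56 77 101 134 174 227 290. r_13(17) = 290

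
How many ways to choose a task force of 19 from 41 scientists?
C(41,19) = 41!/(19!×22!) = 244662670200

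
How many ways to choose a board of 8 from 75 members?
C(75,8) = 75!/(8!×67!) = 16871053725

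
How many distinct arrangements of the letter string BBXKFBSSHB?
10! / (4! × 1! × 1! × 2! × 1! × 1!) = 75600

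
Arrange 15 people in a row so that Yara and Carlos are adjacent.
Treat as block: (15-1)! × 2! = 87178291200 × 2 = 174356582400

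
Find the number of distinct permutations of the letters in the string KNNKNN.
6! / (4! × 2!) = 15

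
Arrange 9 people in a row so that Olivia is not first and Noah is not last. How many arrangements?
By inclusion-exclusion: 9! - 2×(9-1)! + (9-2)! = 362880 - 80640 + 5040 = 287280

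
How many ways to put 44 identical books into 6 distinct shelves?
C(44+6-1, 6-1) = C(49, 5) = 1906884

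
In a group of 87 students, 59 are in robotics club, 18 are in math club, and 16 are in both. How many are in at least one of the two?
|A∪B| = |A| + |B| - |A∩B| = 59 + 18 - 16 = 61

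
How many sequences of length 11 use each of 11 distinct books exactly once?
11! = 39916800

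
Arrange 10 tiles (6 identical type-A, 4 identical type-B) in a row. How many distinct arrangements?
10! / (6! × 4!) = 210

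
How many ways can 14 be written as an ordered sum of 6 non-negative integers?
C(14+6-1, 6-1) = C(19, 5) = 11628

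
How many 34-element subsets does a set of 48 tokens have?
C(48,34) = 48!/(34!×14!) = 482320623240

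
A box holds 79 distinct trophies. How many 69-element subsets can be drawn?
C(79,69) = 79!/(69!×10!) = 1440680596355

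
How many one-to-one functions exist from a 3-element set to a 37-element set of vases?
P(37,3) = 37!/(37-3)! = 46620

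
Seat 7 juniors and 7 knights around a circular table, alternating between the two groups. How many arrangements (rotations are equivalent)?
Fix one of the juniors: (7-1)! ways for the remaining juniors, × 7! ways for the knights = 720 × 5040 = 3628800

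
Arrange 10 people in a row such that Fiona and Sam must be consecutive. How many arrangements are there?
Treat the 2 as one block: (10-2+1)! × 2! = 362880 × 2 = 725760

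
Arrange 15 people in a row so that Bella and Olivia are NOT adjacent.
Total - adjacent = 15! - (15-1)!×2 = 1307674368000 - 174356582400 = 1133317785600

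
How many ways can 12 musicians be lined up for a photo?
12! = 479001600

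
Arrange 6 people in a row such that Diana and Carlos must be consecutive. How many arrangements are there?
Treat the 2 as one block: (6-2+1)! × 2! = 120 × 2 = 240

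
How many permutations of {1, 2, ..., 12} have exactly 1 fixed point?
Choose the 1 fixed point C(12,1) = 12, derange the rest: !11 = Σ_{j=0}^{11} (-1)^j·11!/j! = 39916800 - 39916800 + 19958400 - 6652800 + 1663200 - 332640 + 55440 - 7920 + 990 - 110 + 11 - 1 = 14684570. Product = 12 × 14684570 = 176214840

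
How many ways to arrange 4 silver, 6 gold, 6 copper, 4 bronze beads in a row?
20! / (4! × 6! × 6! × 4!) = 8147739600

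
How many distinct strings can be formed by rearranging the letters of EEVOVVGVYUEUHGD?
15! / (1! × 3! × 2! × 1! × 1! × 4! × 1! × 2!) = 2270268000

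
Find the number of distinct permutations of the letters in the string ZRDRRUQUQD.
10! / (3! × 2! × 2! × 1! × 2!) = 75600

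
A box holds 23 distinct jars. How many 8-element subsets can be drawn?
C(23,8) = 23!/(8!×15!) = 490314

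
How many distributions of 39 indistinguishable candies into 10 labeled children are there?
C(39+10-1, 10-1) = C(48, 9) = 1677106640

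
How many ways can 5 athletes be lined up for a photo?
5! = 120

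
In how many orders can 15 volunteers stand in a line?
15! = 1307674368000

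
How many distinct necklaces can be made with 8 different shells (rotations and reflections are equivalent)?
(8-1)!/2 = 5040/2 = 2520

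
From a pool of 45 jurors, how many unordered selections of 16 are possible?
C(45,16) = 45!/(16!×29!) = 646626422970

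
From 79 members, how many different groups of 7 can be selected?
C(79,7) = 79!/(7!×72!) = 2898753715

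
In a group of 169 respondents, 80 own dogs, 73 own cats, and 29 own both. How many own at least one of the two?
|A∪B| = |A| + |B| - |A∩B| = 80 + 73 - 29 = 124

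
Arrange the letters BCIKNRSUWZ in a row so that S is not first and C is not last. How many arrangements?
By inclusion-exclusion: 10! - 2×(10-1)! + (10-2)! = 3628800 - 725760 + 40320 = 2943360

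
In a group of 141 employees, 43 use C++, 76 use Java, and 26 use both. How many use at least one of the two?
|A∪B| = |A| + |B| - |A∩B| = 43 + 76 - 26 = 93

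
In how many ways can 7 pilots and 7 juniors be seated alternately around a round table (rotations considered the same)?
Fix one of the pilots: (7-1)! ways for the remaining pilots, × 7! ways for the juniors = 720 × 5040 = 3628800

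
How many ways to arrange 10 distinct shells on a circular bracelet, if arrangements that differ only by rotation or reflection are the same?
(10-1)!/2 = 362880/2 = 181440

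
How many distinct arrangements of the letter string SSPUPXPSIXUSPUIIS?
17! / (3! × 5! × 3! × 4! × 2!) = 1715313600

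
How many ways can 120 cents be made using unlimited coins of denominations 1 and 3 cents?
Coefficient of x^120 in 1/(1-x^1) · 1/(1-x^3). Use j coins of 3 for j = 0..⌊120/3⌋ = 40, the rest in 1s: 40 + 1 = 41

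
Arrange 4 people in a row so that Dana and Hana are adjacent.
Treat as block: (4-1)! × 2! = 6 × 2 = 12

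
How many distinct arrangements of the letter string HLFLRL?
6! / (3! × 1! × 1! × 1!) = 120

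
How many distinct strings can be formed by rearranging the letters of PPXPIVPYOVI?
11! / (1! × 2! × 1! × 2! × 4! × 1!) = 415800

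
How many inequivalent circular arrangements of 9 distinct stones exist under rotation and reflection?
(9-1)!/2 = 40320/2 = 20160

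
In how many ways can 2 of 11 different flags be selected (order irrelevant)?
C(11,2) = 11!/(2!×9!) = 55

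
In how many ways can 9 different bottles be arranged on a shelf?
9! = 362880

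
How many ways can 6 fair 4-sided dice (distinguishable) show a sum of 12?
Coefficient of x^12 in (x + x² + ... + x^4)^6. By inclusion-exclusion on dice exceeding 4: Σ_j (-1)^j C(6,j)·C(12-1-4j, 5) = C(6,0)·C(11,5) - C(6,1)·C(7,5) = 1·462 - 6·21 = 336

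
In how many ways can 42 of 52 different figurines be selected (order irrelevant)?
C(52,42) = 52!/(42!×10!) = 15820024220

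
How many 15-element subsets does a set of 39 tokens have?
C(39,15) = 39!/(15!×24!) = 25140840660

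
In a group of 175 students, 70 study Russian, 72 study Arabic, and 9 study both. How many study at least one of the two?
|A∪B| = |A| + |B| - |A∩B| = 70 + 72 - 9 = 133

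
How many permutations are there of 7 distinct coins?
7! = 5040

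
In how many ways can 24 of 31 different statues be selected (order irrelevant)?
C(31,24) = 31!/(24!×7!) = 2629575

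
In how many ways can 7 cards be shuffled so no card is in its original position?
!7 = Σ_{j=0}^{7} (-1)^j·7!/j! = 5040 - 5040 + 2520 - 840 + 210 - 42 + 7 - 1 = 1854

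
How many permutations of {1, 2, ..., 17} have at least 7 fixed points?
Exactly j fixed points: C(17,j)·!(17-j); sum over j ≥ 7 (derangement numbers via !m = (m-1)·(!(m-1) + !(m-2)): !0..!10 = 1, 0, 1, 2, 9, 44, 265, 1854, 14833, 133496, 1334961). Σ_{j=7}^{17} C(17,j)·!(17-j) = C(17,7)·!10 + C(17,8)·!9 + C(17,9)·!8 + C(17,10)·!7 + C(17,11)·!6 + C(17,12)·!5 + C(17,13)·!4 + C(17,14)·!3 + C(17,15)·!2 + C(17,16)·!1 + C(17,17)·!0 = 19448·1334961 + 24310·133496 + 24310·14833 + 19448·1854 + 12376·265 + 6188·44 + 2380·9 + 680·2 + 136·1 + 17·0 + 1·1 = 29607830939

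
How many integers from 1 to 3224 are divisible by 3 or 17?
⌊3224/3⌋ + ⌊3224/17⌋ - ⌊3224/51⌋ = 1074 + 189 - 63 = 1200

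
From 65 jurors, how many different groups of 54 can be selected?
C(65,54) = 65!/(54!×11!) = 895068996640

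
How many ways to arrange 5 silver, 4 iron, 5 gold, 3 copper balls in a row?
17! / (5! × 4! × 5! × 3!) = 171531360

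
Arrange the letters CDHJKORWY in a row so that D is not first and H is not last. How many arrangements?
By inclusion-exclusion: 9! - 2×(9-1)! + (9-2)! = 362880 - 80640 + 5040 = 287280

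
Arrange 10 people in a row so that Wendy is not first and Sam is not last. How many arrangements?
By inclusion-exclusion: 10! - 2×(10-1)! + (10-2)! = 3628800 - 725760 + 40320 = 2943360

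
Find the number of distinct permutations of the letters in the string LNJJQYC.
7! / (2! × 1! × 1! × 1! × 1! × 1!) = 2520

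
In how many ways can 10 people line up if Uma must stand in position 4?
Fix one position: (10-1)! = 362880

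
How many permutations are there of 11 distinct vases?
11! = 39916800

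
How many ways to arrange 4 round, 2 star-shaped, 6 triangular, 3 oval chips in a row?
15! / (4! × 2! × 6! × 3!) = 6306300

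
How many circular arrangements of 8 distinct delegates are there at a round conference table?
Circular: fix one position, arrange the rest. (8-1)! = 5040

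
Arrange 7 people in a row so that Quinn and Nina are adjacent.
Treat as block: (7-1)! × 2! = 720 × 2 = 1440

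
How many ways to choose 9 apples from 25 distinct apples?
C(25,9) = 25!/(9!×16!) = 2042975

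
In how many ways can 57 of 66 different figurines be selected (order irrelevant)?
C(66,57) = 66!/(57!×9!) = 37014131440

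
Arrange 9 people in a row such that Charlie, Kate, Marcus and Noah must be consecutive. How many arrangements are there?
Treat the 4 as one block: (9-4+1)! × 4! = 720 × 24 = 17280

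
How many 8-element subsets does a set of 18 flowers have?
C(18,8) = 18!/(8!×10!) = 43758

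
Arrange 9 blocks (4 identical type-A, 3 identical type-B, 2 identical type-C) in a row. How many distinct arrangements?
9! / (4! × 3! × 2!) = 1260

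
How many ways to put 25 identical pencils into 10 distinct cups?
C(25+10-1, 10-1) = C(34, 9) = 52451256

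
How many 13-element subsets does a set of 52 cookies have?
C(52,13) = 52!/(13!×39!) = 635013559600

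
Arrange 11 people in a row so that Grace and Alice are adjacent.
Treat as block: (11-1)! × 2! = 3628800 × 2 = 7257600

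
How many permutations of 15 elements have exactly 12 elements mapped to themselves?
Choose the 12 fixed points C(15,12) = 455, derange the rest: !3 = Σ_{j=0}^{3} (-1)^j·3!/j! = 6 - 6 + 3 - 1 = 2. Product = 455 × 2 = 910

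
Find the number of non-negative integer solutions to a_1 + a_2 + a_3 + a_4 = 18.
C(18+4-1, 4-1) = C(21, 3) = 1330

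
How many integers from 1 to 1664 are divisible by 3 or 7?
⌊1664/3⌋ + ⌊1664/7⌋ - ⌊1664/21⌋ = 554 + 237 - 79 = 712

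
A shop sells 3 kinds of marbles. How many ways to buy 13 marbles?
C(13+3-1, 3-1) = C(15, 2) = 105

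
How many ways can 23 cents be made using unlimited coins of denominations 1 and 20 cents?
Coefficient of x^23 in 1/(1-x^1) · 1/(1-x^20). Use j coins of 20 for j = 0..⌊23/20⌋ = 1, the rest in 1s: 1 + 1 = 2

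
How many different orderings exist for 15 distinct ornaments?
15! = 1307674368000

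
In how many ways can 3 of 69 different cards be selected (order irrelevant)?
C(69,3) = 69!/(3!×66!) = 52394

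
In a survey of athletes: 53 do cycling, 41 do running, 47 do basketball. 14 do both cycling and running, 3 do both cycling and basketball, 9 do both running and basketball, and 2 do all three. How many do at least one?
|A∪B∪C| = 53+41+47-14-3-9+2 = 117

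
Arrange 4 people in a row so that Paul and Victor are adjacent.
Treat as block: (4-1)! × 2! = 6 × 2 = 12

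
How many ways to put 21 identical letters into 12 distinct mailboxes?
C(21+12-1, 12-1) = C(32, 11) = 129024480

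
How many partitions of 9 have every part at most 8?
Let r_j(i) = number of partitions of i into parts ≤ j, for i = 0..9. r_1(i) = 1 for all i; r_j(i) = r_{j-1}(i) + r_j(i-j). Rows j = 2..8: ≤2: 1 1 2 2 3 3 4 4 5 5; ≤3: 1 1 2 3 4 5 7 8 10 12; ≤4: 1 1 2 3 5 6 9 11 15 18; ≤5: 1 1 2 3 5 7 10 13 18 23; ≤6: 1 1 2 3 5 7 11 14 20 26; ≤7: 1 1 2 3 5 7 11 15 21 28; ≤8: 1 1 2 3 5 7 11 15 22 29. r_8(9) = 29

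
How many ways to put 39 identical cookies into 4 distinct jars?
C(39+4-1, 4-1) = C(42, 3) = 11480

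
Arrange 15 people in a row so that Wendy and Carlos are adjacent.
Treat as block: (15-1)! × 2! = 87178291200 × 2 = 174356582400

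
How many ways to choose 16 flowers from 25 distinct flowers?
C(25,16) = 25!/(16!×9!) = 2042975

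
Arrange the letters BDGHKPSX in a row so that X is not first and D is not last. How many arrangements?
By inclusion-exclusion: 8! - 2×(8-1)! + (8-2)! = 40320 - 10080 + 720 = 30960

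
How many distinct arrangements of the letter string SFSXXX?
6! / (1! × 2! × 3!) = 60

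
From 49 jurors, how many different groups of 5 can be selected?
C(49,5) = 49!/(5!×44!) = 1906884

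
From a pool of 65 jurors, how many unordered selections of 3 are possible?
C(65,3) = 65!/(3!×62!) = 43680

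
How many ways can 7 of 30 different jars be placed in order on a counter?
P(30,7) = 30!/(30-7)! = 10260432000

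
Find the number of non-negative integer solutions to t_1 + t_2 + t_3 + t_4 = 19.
C(19+4-1, 4-1) = C(22, 3) = 1540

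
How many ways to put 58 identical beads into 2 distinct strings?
C(58+2-1, 2-1) = C(59, 1) = 59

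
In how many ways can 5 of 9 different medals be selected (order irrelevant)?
C(9,5) = 9!/(5!×4!) = 126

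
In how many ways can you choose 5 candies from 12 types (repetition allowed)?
C(5+12-1, 12-1) = C(16, 11) = 4368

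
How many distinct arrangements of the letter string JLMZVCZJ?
8! / (1! × 2! × 1! × 2! × 1! × 1!) = 10080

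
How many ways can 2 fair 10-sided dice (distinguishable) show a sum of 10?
Coefficient of x^10 in (x + x² + ... + x^10)^2. By inclusion-exclusion on dice exceeding 10: Σ_j (-1)^j C(2,j)·C(10-1-10j, 1) = C(2,0)·C(9,1) = 1·9 = 9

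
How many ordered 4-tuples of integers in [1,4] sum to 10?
Coefficient of x^10 in (x + x² + ... + x^4)^4. By inclusion-exclusion on dice exceeding 4: Σ_j (-1)^j C(4,j)·C(10-1-4j, 3) = C(4,0)·C(9,3) - C(4,1)·C(5,3) = 1·84 - 4·10 = 44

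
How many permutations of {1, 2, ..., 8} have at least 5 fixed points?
Exactly j fixed points: C(8,j)·!(8-j); sum over j ≥ 5 (derangement numbers via !m = (m-1)·(!(m-1) + !(m-2)): !0..!3 = 1, 0, 1, 2). Σ_{j=5}^{8} C(8,j)·!(8-j) = C(8,5)·!3 + C(8,6)·!2 + C(8,7)·!1 + C(8,8)·!0 = 56·2 + 28·1 + 8·0 + 1·1 = 141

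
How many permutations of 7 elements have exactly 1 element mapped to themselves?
Choose the 1 fixed point C(7,1) = 7, derange the rest: !6 = Σ_{j=0}^{6} (-1)^j·6!/j! = 720 - 720 + 360 - 120 + 30 - 6 + 1 = 265. Product = 7 × 265 = 1855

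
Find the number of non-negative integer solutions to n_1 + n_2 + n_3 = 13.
C(13+3-1, 3-1) = C(15, 2) = 105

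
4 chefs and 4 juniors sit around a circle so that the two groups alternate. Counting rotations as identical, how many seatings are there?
Fix one of the chefs: (4-1)! ways for the remaining chefs, × 4! ways for the juniors = 6 × 24 = 144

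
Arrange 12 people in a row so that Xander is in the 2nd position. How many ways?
Fix one position: (12-1)! = 39916800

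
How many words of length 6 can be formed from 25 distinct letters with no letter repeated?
P(25,6) = 25!/(25-6)! = 127512000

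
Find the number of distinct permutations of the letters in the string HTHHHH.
6! / (5! × 1!) = 6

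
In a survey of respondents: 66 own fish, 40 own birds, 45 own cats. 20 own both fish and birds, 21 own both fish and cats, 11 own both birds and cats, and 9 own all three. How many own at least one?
|A∪B∪C| = 66+40+45-20-21-11+9 = 108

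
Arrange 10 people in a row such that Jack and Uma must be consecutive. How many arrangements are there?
Treat the 2 as one block: (10-2+1)! × 2! = 362880 × 2 = 725760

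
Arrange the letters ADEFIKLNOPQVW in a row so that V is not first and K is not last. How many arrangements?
By inclusion-exclusion: 13! - 2×(13-1)! + (13-2)! = 6227020800 - 958003200 + 39916800 = 5308934400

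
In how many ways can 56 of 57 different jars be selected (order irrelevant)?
C(57,56) = 57!/(56!×1!) = 57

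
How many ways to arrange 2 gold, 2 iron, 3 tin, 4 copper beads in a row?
11! / (2! × 2! × 3! × 4!) = 69300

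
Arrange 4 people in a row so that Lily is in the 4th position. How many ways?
Fix one position: (4-1)! = 6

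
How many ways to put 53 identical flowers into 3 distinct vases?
C(53+3-1, 3-1) = C(55, 2) = 1485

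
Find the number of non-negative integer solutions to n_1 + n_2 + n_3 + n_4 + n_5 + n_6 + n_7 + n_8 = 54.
C(54+8-1, 8-1) = C(61, 7) = 436270780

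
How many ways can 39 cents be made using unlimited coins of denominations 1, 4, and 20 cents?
Coefficient of x^39 in 1/(1-x^1) · 1/(1-x^4) · 1/(1-x^20). Case on j = number of 20-cent coins (j = 0..1); remainder r = 39 - 20j is made from {1,4} in ⌊r/4⌋+1 ways. r = 39, 19 → 10 + 5 = 15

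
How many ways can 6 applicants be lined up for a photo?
6! = 720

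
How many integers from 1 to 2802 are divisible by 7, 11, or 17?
⌊2802/7⌋+⌊2802/11⌋+⌊2802/17⌋ - ⌊2802/77⌋-⌊2802/119⌋-⌊2802/187⌋ + ⌊2802/1309⌋ = 400+254+164 - 36-23-14 + 2 = 747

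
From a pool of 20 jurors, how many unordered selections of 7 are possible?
C(20,7) = 20!/(7!×13!) = 77520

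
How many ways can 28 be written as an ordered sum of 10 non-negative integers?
C(28+10-1, 10-1) = C(37, 9) = 124403620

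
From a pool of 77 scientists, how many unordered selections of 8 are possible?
C(77,8) = 77!/(8!×69!) = 21042072975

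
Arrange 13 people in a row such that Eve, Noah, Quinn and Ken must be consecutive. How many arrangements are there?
Treat the 4 as one block: (13-4+1)! × 4! = 3628800 × 24 = 87091200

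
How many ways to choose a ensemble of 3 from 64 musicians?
C(64,3) = 64!/(3!×61!) = 41664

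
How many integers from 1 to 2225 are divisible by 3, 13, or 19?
⌊2225/3⌋+⌊2225/13⌋+⌊2225/19⌋ - ⌊2225/39⌋-⌊2225/57⌋-⌊2225/247⌋ + ⌊2225/741⌋ = 741+171+117 - 57-39-9 + 3 = 927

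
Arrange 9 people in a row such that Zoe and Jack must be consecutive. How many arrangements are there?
Treat the 2 as one block: (9-2+1)! × 2! = 40320 × 2 = 80640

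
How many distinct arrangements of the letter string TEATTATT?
8! / (1! × 2! × 5!) = 168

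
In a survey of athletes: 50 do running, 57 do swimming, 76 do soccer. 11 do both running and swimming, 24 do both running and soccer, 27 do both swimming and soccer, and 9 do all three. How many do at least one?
|A∪B∪C| = 50+57+76-11-24-27+9 = 130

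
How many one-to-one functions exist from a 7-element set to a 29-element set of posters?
P(29,7) = 29!/(29-7)! = 7866331200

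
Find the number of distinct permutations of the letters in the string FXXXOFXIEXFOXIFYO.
17! / (3! × 1! × 1! × 2! × 4! × 6!) = 1715313600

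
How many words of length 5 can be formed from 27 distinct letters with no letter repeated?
P(27,5) = 27!/(27-5)! = 9687600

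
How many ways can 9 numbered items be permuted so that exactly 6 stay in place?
Choose the 6 fixed points C(9,6) = 84, derange the rest: !3 = Σ_{j=0}^{3} (-1)^j·3!/j! = 6 - 6 + 3 - 1 = 2. Product = 84 × 2 = 168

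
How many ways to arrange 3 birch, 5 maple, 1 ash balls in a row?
9! / (3! × 5! × 1!) = 504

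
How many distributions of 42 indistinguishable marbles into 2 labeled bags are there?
C(42+2-1, 2-1) = C(43, 1) = 43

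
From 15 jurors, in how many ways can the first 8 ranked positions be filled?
P(15,8) = 15!/(15-8)! = 259459200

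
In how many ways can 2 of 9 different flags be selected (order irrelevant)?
C(9,2) = 9!/(2!×7!) = 36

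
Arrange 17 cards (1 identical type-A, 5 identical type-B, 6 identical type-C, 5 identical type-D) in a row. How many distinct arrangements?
17! / (1! × 5! × 6! × 5!) = 34306272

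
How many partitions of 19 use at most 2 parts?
By conjugation, equals partitions of 19 into parts ≤ 2. Let r_j(i) = number of partitions of i into parts ≤ j, for i = 0..19. r_1(i) = 1 for all i; r_j(i) = r_{j-1}(i) + r_j(i-j). Rows j = 2..2: ≤2: 1 1 2 2 3 3 4 4 5 5 6 6 7 7 8 8 9 9 10 10. r_2(19) = 10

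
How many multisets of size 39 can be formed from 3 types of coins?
C(39+3-1, 3-1) = C(41, 2) = 820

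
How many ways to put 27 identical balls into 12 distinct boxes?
C(27+12-1, 12-1) = C(38, 11) = 1203322288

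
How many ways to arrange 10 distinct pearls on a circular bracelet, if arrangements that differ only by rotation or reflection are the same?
(10-1)!/2 = 362880/2 = 181440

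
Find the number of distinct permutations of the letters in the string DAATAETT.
8! / (3! × 3! × 1! × 1!) = 1120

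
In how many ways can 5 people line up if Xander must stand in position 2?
Fix one position: (5-1)! = 24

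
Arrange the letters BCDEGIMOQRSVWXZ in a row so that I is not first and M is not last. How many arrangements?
By inclusion-exclusion: 15! - 2×(15-1)! + (15-2)! = 1307674368000 - 174356582400 + 6227020800 = 1139544806400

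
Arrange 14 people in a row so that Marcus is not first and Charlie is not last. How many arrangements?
By inclusion-exclusion: 14! - 2×(14-1)! + (14-2)! = 87178291200 - 12454041600 + 479001600 = 75203251200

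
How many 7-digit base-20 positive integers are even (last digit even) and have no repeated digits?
Last∈{0,2,4,6,8,10,12,14,16,18}. Last=0: 19535040. Last nonzero: 9×18×P(18,5) = 166561920. Total = 186096960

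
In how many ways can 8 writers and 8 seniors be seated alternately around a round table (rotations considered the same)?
Fix one of the writers: (8-1)! ways for the remaining writers, × 8! ways for the seniors = 5040 × 40320 = 203212800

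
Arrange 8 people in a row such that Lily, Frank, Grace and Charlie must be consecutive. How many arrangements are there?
Treat the 4 as one block: (8-4+1)! × 4! = 120 × 24 = 2880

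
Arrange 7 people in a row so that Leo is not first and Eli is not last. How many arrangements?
By inclusion-exclusion: 7! - 2×(7-1)! + (7-2)! = 5040 - 1440 + 120 = 3720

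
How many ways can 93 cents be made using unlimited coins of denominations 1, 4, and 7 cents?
Coefficient of x^93 in 1/(1-x^1) · 1/(1-x^4) · 1/(1-x^7). Case on j = number of 7-cent coins (j = 0..13); remainder r = 93 - 7j is made from {1,4} in ⌊r/4⌋+1 ways. r = 93, 86, 79, 72, 65, 58, 51, 44, 37, 30, 23, 16, 9, 2 → 24 + 22 + 20 + 19 + 17 + 15 + 13 + 12 + 10 + 8 + 6 + 5 + 3 + 1 = 175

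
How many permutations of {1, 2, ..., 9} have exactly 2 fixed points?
Choose the 2 fixed points C(9,2) = 36, derange the rest: !7 = Σ_{j=0}^{7} (-1)^j·7!/j! = 5040 - 5040 + 2520 - 840 + 210 - 42 + 7 - 1 = 1854. Product = 36 × 1854 = 66744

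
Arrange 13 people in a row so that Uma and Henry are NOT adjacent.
Total - adjacent = 13! - (13-1)!×2 = 6227020800 - 958003200 = 5269017600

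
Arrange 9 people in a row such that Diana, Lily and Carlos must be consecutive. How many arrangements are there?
Treat the 3 as one block: (9-3+1)! × 3! = 5040 × 6 = 30240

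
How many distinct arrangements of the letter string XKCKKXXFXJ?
10! / (1! × 1! × 1! × 4! × 3!) = 25200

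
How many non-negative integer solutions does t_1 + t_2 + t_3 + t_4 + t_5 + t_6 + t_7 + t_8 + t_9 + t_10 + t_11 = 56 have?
C(56+11-1, 11-1) = C(66, 10) = 210980549208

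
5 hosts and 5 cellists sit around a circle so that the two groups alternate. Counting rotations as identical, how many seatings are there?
Fix one of the hosts: (5-1)! ways for the remaining hosts, × 5! ways for the cellists = 24 × 120 = 2880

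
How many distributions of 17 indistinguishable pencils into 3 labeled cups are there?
C(17+3-1, 3-1) = C(19, 2) = 171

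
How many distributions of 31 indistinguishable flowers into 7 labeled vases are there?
C(31+7-1, 7-1) = C(37, 6) = 2324784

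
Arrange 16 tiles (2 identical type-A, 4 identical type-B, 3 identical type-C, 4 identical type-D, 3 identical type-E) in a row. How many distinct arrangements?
16! / (2! × 4! × 3! × 4! × 3!) = 504504000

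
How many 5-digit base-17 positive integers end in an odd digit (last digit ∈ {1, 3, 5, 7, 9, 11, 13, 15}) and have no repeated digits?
Last∈{1,3,5,7,9,11,13,15}. Last=0: 0. Last nonzero: 8×15×P(15,3) = 327600. Total = 327600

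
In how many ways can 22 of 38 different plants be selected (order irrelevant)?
C(38,22) = 38!/(22!×16!) = 22239974430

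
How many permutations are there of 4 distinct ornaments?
4! = 24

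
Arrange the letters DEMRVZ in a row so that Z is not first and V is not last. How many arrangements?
By inclusion-exclusion: 6! - 2×(6-1)! + (6-2)! = 720 - 240 + 24 = 504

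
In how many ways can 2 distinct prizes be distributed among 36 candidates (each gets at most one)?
P(36,2) = 36!/(36-2)! = 1260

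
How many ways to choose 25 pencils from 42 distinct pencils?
C(42,25) = 42!/(25!×17!) = 254661927156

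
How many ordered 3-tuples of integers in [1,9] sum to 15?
Coefficient of x^15 in (x + x² + ... + x^9)^3. By inclusion-exclusion on dice exceeding 9: Σ_j (-1)^j C(3,j)·C(15-1-9j, 2) = C(3,0)·C(14,2) - C(3,1)·C(5,2) = 1·91 - 3·10 = 61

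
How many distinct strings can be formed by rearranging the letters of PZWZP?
5! / (2! × 1! × 2!) = 30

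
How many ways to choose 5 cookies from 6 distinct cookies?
C(6,5) = 6!/(5!×1!) = 6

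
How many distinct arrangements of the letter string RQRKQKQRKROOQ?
13! / (4! × 2! × 3! × 4!) = 900900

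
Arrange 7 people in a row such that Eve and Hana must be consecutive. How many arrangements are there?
Treat the 2 as one block: (7-2+1)! × 2! = 720 × 2 = 1440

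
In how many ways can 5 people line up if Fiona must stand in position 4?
Fix one position: (5-1)! = 24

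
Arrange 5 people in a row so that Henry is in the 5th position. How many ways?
Fix one position: (5-1)! = 24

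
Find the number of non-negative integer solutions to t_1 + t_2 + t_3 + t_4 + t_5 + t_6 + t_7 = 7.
C(7+7-1, 7-1) = C(13, 6) = 1716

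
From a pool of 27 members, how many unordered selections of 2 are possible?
C(27,2) = 27!/(2!×25!) = 351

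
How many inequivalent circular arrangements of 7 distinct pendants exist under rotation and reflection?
(7-1)!/2 = 720/2 = 360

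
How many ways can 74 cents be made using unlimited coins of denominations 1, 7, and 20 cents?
Coefficient of x^74 in 1/(1-x^1) · 1/(1-x^7) · 1/(1-x^20). Case on j = number of 20-cent coins (j = 0..3); remainder r = 74 - 20j is made from {1,7} in ⌊r/7⌋+1 ways. r = 74, 54, 34, 14 → 11 + 8 + 5 + 3 = 27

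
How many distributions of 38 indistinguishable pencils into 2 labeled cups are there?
C(38+2-1, 2-1) = C(39, 1) = 39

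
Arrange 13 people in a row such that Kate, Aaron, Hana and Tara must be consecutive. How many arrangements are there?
Treat the 4 as one block: (13-4+1)! × 4! = 3628800 × 24 = 87091200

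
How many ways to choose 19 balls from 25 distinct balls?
C(25,19) = 25!/(19!×6!) = 177100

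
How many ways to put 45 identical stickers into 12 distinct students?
C(45+12-1, 12-1) = C(56, 11) = 148902215280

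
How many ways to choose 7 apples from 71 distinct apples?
C(71,7) = 71!/(7!×64!) = 1329890705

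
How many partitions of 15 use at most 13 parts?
By conjugation, equals partitions of 15 into parts ≤ 13. Let r_j(i) = number of partitions of i into parts ≤ j, for i = 0..15. r_1(i) = 1 for all i; r_j(i) = r_{j-1}(i) + r_j(i-j). Rows j = 2..13: ≤2: 1 1 2 2 3 3 4 4 5 5 6 6 7 7 8 8; ≤3: 1 1 2 3 4 5 7 8 10 12 14 16 19 21 24 27; ≤4: 1 1 2 3 5 6 9 11 15 18 23 27 34 39 47 54; ≤5: 1 1 2 3 5 7 10 13 18 23 30 37 47 57 70 84; ≤6: 1 1 2 3 5 7 11 14 20 26 35 44 58 71 90 110; ≤7: 1 1 2 3 5 7 11 15 21 28 38 49 65 82 105 131; ≤8: 1 1 2 3 5 7 11 15 22 29 40 52 70 89 116 146; ≤9: 1 1 2 3 5 7 11 15 22 30 41 54 73 94 123 157; ≤10: 1 1 2 3 5 7 11 15 22 30 42 55 75 97 128 164; ≤11: 1 1 2 3 5 7 11 15 22 30 42 56 76 99 131 169; ≤12: 1 1 2 3 5 7 11 15 22 30 42 56 77 100 133 172; ≤13: 1 1 2 3 5 7 11 15 22 30 42 56 77 101 134 174. r_13(15) = 174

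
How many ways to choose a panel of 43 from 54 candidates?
C(54,43) = 54!/(43!×11!) = 95722852680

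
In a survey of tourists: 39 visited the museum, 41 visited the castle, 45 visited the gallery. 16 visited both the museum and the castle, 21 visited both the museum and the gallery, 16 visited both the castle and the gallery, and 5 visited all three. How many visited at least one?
|A∪B∪C| = 39+41+45-16-21-16+5 = 77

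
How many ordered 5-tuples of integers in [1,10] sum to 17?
Coefficient of x^17 in (x + x² + ... + x^10)^5. By inclusion-exclusion on dice exceeding 10: Σ_j (-1)^j C(5,j)·C(17-1-10j, 4) = C(5,0)·C(16,4) - C(5,1)·C(6,4) = 1·1820 - 5·15 = 1745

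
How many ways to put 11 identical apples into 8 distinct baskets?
C(11+8-1, 8-1) = C(18, 7) = 31824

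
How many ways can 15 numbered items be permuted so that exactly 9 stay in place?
Choose the 9 fixed points C(15,9) = 5005, derange the rest: !6 = Σ_{j=0}^{6} (-1)^j·6!/j! = 720 - 720 + 360 - 120 + 30 - 6 + 1 = 265. Product = 5005 × 265 = 1326325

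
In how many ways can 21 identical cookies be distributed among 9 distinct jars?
C(21+9-1, 9-1) = C(29, 8) = 4292145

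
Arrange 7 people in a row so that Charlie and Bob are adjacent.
Treat as block: (7-1)! × 2! = 720 × 2 = 1440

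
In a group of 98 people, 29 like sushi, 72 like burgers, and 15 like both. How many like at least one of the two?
|A∪B| = |A| + |B| - |A∩B| = 29 + 72 - 15 = 86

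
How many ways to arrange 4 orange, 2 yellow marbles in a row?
6! / (4! × 2!) = 15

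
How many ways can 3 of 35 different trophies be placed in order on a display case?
P(35,3) = 35!/(35-3)! = 39270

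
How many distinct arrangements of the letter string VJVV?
4! / (1! × 3!) = 4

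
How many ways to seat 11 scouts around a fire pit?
Circular: fix one position, arrange the rest. (11-1)! = 3628800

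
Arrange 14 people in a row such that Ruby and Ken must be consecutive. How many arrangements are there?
Treat the 2 as one block: (14-2+1)! × 2! = 6227020800 × 2 = 12454041600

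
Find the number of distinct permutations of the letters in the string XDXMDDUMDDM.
11! / (3! × 1! × 2! × 5!) = 27720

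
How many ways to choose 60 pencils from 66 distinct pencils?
C(66,60) = 66!/(60!×6!) = 90858768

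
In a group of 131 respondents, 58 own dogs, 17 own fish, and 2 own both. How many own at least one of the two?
|A∪B| = |A| + |B| - |A∩B| = 58 + 17 - 2 = 73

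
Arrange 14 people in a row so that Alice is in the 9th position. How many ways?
Fix one position: (14-1)! = 6227020800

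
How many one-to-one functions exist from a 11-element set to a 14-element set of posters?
P(14,11) = 14!/(14-11)! = 14529715200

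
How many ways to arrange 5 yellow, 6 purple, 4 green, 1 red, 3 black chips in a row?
19! / (5! × 6! × 4! × 1! × 3!) = 9777287520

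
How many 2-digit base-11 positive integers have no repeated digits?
First digit: 10 choices (nonzero). Then descending: 10 × 10 = 100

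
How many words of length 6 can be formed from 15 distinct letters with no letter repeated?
P(15,6) = 15!/(15-6)! = 3603600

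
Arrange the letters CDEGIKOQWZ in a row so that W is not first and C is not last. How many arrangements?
By inclusion-exclusion: 10! - 2×(10-1)! + (10-2)! = 3628800 - 725760 + 40320 = 2943360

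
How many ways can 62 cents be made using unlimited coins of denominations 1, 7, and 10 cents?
Coefficient of x^62 in 1/(1-x^1) · 1/(1-x^7) · 1/(1-x^10). Case on j = number of 10-cent coins (j = 0..6); remainder r = 62 - 10j is made from {1,7} in ⌊r/7⌋+1 ways. r = 62, 52, 42, 32, 22, 12, 2 → 9 + 8 + 7 + 5 + 4 + 2 + 1 = 36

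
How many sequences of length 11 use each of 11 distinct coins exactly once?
11! = 39916800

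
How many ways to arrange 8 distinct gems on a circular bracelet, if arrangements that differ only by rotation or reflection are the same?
(8-1)!/2 = 5040/2 = 2520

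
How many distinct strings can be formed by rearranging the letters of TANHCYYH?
8! / (1! × 1! × 2! × 1! × 1! × 2!) = 10080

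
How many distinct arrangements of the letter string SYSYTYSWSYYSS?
13! / (1! × 5! × 1! × 6!) = 72072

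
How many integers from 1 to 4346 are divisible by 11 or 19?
⌊4346/11⌋ + ⌊4346/19⌋ - ⌊4346/209⌋ = 395 + 228 - 20 = 603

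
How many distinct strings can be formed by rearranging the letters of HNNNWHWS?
8! / (1! × 2! × 2! × 3!) = 1680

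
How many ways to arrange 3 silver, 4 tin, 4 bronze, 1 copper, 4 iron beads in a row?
16! / (3! × 4! × 4! × 1! × 4!) = 252252000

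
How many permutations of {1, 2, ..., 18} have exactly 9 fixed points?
Choose the 9 fixed points C(18,9) = 48620, derange the rest: !9 = Σ_{j=0}^{9} (-1)^j·9!/j! = 362880 - 362880 + 181440 - 60480 + 15120 - 3024 + 504 - 72 + 9 - 1 = 133496. Product = 48620 × 133496 = 6490575520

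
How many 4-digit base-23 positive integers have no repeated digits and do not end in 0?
Last digit: 22 nonzero choices. First digit: 21 (nonzero, ≠last). Middle 2: P(21,2) = 420. Total = 194040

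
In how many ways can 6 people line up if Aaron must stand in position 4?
Fix one position: (6-1)! = 120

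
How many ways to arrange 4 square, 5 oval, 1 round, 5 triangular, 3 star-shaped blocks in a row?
18! / (4! × 5! × 1! × 5! × 3!) = 3087564480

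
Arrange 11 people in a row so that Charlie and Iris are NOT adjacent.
Total - adjacent = 11! - (11-1)!×2 = 39916800 - 7257600 = 32659200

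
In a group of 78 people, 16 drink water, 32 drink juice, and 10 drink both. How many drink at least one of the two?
|A∪B| = |A| + |B| - |A∩B| = 16 + 32 - 10 = 38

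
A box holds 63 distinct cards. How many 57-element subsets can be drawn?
C(63,57) = 63!/(57!×6!) = 67945521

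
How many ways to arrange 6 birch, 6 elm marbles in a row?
12! / (6! × 6!) = 924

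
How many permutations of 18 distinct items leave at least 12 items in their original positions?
Exactly j fixed points: C(18,j)·!(18-j); sum over j ≥ 12 (derangement numbers via !m = (m-1)·(!(m-1) + !(m-2)): !0..!6 = 1, 0, 1, 2, 9, 44, 265). Σ_{j=12}^{18} C(18,j)·!(18-j) = C(18,12)·!6 + C(18,13)·!5 + C(18,14)·!4 + C(18,15)·!3 + C(18,16)·!2 + C(18,17)·!1 + C(18,18)·!0 = 18564·265 + 8568·44 + 3060·9 + 816·2 + 153·1 + 18·0 + 1·1 = 5325778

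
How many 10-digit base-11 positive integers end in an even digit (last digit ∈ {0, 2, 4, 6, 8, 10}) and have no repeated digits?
Last∈{0,2,4,6,8,10}. Last=0: 3628800. Last nonzero: 5×9×P(9,8) = 16329600. Total = 19958400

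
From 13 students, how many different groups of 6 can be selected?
C(13,6) = 13!/(6!×7!) = 1716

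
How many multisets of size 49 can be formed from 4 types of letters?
C(49+4-1, 4-1) = C(52, 3) = 22100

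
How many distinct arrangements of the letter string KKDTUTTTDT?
10! / (2! × 2! × 1! × 5!) = 7560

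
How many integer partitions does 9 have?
Pentagonal recurrence p(n) = p(n-1) + p(n-2) - p(n-5) - p(n-7) + p(n-12) + p(n-15) - ... gives p(0..8) = 1, 1, 2, 3, 5, 7, 11, 15, 22. p(9) = p(8) + p(7) - p(4) - p(2) = 22 + 15 - 5 - 2 = 30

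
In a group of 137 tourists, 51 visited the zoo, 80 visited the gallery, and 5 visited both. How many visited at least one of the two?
|A∪B| = |A| + |B| - |A∩B| = 51 + 80 - 5 = 126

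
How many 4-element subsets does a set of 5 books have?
C(5,4) = 5!/(4!×1!) = 5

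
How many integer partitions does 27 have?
Pentagonal recurrence p(n) = p(n-1) + p(n-2) - p(n-5) - p(n-7) + p(n-12) + p(n-15) - ... gives p(0..26) = 1, 1, 2, 3, 5, 7, 11, 15, 22, 30, 42, 56, 77, 101, 135, 176, 231, 297, 385, 490, 627, 792, 1002, 1255, 1575, 1958, 2436. p(27) = p(26) + p(25) - p(22) - p(20) + p(15) + p(12) - p(5) - p(1) = 2436 + 1958 - 1002 - 627 + 176 + 77 - 7 - 1 = 3010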